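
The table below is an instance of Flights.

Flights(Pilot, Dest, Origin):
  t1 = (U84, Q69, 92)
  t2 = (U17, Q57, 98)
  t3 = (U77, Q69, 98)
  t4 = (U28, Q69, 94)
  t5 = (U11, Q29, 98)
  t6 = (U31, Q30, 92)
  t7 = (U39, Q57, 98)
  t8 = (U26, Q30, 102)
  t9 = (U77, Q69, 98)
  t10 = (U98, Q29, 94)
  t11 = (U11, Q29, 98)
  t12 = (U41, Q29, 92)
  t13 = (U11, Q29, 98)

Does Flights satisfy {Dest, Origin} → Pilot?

No

(Dest=Q69, Origin=92): row 1 → Pilot = U84 ✓
(Dest=Q57, Origin=98): rows 2, 7 → Pilot takes values {U17, U39} — violation
(Dest=Q69, Origin=98): rows 3, 9 → Pilot = U77, U77 ✓
(Dest=Q69, Origin=94): row 4 → Pilot = U28 ✓
(Dest=Q29, Origin=98): rows 5, 11, 13 → Pilot = U11, U11, U11 ✓
(Dest=Q30, Origin=92): row 6 → Pilot = U31 ✓
(Dest=Q30, Origin=102): row 8 → Pilot = U26 ✓
(Dest=Q29, Origin=94): row 10 → Pilot = U98 ✓
(Dest=Q29, Origin=92): row 12 → Pilot = U41 ✓
Two rows agree on {Dest, Origin} but differ on Pilot, so {Dest, Origin} → Pilot does not hold.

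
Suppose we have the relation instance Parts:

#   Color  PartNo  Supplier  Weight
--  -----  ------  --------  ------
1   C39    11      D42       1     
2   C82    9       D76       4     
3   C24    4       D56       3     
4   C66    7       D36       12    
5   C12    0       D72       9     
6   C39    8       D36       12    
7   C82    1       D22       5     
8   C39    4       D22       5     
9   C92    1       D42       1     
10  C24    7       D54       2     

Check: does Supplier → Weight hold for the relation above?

Yes

Supplier=D42: rows 1, 9 → Weight = 1, 1 ✓
Supplier=D76: row 2 → Weight = 4 ✓
Supplier=D56: row 3 → Weight = 3 ✓
Supplier=D36: rows 4, 6 → Weight = 12, 12 ✓
Supplier=D72: row 5 → Weight = 9 ✓
Supplier=D22: rows 7, 8 → Weight = 5, 5 ✓
Supplier=D54: row 10 → Weight = 2 ✓
Every Supplier value is associated with a single Weight value, so Supplier → Weight holds.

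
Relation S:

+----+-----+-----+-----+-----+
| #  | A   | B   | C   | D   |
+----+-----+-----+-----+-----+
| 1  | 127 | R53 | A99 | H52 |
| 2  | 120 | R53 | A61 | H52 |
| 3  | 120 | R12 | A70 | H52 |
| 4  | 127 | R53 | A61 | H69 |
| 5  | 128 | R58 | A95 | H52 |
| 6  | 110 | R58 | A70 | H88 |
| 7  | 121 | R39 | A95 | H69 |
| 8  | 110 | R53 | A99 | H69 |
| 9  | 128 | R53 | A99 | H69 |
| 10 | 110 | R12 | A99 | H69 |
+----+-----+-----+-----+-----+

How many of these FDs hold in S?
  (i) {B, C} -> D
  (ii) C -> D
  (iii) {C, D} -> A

(i) {B, C} -> D: (B=R53, C=A99): rows 1, 8, 9 → D takes values {H52, H69} — violation; (B=R53, C=A61): rows 2, 4 → D takes values {H52, H69} — violation — fails.
(ii) C -> D: C=A99: rows 1, 8, 9, 10 → D takes values {H52, H69} — violation; C=A61: rows 2, 4 → D takes values {H52, H69} — violation; C=A70: rows 3, 6 → D takes values {H52, H88} — violation; C=A95: rows 5, 7 → D takes values {H52, H69} — violation — fails.
(iii) {C, D} -> A: (C=A99, D=H69): rows 8, 9, 10 → A takes values {110, 128} — violation — fails.
None of the 3 dependencies hold.

0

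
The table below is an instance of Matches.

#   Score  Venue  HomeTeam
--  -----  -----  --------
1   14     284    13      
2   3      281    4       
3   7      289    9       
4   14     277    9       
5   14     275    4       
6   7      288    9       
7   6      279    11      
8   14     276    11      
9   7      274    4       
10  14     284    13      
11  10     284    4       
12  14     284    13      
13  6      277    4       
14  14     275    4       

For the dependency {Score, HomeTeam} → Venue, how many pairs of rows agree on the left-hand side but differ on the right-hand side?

1

(Score=14, HomeTeam=13): all 3 rows agree on Venue — 0 pairs.
(Score=7, HomeTeam=9): violating pairs (3,6) — 1 pair.
(Score=14, HomeTeam=4): all 2 rows agree on Venue — 0 pairs.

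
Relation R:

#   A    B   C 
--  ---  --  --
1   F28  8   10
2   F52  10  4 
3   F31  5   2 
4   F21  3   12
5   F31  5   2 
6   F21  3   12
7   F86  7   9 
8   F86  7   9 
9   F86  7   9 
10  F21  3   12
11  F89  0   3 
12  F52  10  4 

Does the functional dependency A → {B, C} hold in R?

A=F28: row 1 → {B,C} = (8, 10) ✓
A=F52: rows 2, 12 → {B,C} = (10, 4), (10, 4) ✓
A=F31: rows 3, 5 → {B,C} = (5, 2), (5, 2) ✓
A=F21: rows 4, 6, 10 → {B,C} = (3, 12), (3, 12), (3, 12) ✓
A=F86: rows 7, 8, 9 → {B,C} = (7, 9), (7, 9), (7, 9) ✓
A=F89: row 11 → {B,C} = (0, 3) ✓
Every A value is associated with a single {B, C} value, so A → {B, C} holds.

Yes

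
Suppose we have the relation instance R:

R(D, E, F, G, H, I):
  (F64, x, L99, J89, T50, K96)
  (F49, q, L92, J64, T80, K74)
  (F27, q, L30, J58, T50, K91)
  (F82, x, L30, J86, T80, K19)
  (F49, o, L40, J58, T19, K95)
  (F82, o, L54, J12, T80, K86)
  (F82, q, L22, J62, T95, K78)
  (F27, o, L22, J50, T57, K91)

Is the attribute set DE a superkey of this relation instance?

Yes

All 8 rows have distinct DE values, so DE → (all attributes) holds and DE is a superkey.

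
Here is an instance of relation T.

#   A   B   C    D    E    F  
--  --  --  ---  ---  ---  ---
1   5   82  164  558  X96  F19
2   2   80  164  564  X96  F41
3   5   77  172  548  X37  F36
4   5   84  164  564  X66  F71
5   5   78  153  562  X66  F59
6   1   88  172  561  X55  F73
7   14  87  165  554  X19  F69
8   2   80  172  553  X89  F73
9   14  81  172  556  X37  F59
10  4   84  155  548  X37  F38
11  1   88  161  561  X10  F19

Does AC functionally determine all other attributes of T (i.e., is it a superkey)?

No

Rows 1 and 4 have the same AC value (A=5, C=164) but are distinct tuples, so AC does not determine every attribute — not a superkey.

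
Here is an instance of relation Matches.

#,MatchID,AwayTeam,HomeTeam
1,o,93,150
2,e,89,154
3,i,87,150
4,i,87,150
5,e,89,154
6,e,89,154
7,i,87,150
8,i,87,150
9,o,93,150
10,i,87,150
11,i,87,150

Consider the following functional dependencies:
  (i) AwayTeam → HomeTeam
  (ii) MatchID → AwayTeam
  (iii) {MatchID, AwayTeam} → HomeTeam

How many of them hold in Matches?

(i) AwayTeam → HomeTeam: every LHS value maps to a single RHS value — holds.
(ii) MatchID → AwayTeam: every LHS value maps to a single RHS value — holds.
(iii) {MatchID, AwayTeam} → HomeTeam: every LHS value maps to a single RHS value — holds.
3 of the 3 dependencies hold.

3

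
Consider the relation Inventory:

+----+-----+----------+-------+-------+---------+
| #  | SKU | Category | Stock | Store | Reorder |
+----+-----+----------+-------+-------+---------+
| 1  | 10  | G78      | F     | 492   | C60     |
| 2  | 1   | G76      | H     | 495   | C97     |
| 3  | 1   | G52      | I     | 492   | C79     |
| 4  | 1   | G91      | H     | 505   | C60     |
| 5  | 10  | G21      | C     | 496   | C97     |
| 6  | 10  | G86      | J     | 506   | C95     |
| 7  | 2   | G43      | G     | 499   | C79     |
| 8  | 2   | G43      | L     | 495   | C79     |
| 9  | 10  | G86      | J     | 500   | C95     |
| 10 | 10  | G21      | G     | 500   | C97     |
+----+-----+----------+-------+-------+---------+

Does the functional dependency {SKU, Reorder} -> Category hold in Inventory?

(SKU=10, Reorder=C60): row 1 → Category = G78 ✓
(SKU=1, Reorder=C97): row 2 → Category = G76 ✓
(SKU=1, Reorder=C79): row 3 → Category = G52 ✓
(SKU=1, Reorder=C60): row 4 → Category = G91 ✓
(SKU=10, Reorder=C97): rows 5, 10 → Category = G21, G21 ✓
(SKU=10, Reorder=C95): rows 6, 9 → Category = G86, G86 ✓
(SKU=2, Reorder=C79): rows 7, 8 → Category = G43, G43 ✓
Every {SKU, Reorder} value is associated with a single Category value, so {SKU, Reorder} -> Category holds.

Yes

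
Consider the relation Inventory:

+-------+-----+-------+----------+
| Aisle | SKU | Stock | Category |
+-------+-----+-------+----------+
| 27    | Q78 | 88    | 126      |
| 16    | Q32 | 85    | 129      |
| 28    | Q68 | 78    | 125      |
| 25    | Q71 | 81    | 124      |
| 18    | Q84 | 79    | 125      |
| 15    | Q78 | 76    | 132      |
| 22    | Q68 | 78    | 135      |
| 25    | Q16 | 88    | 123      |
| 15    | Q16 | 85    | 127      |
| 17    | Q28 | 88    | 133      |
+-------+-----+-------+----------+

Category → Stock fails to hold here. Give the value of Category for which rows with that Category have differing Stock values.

Category=126: 1 row → Stock = 88 ✓
Category=129: 1 row → Stock = 85 ✓
Category=125: 2 rows → Stock takes values {78, 79} — violation
Category=124: 1 row → Stock = 81 ✓
Category=132: 1 row → Stock = 76 ✓
Category=135: 1 row → Stock = 78 ✓
Category=123: 1 row → Stock = 88 ✓
Category=127: 1 row → Stock = 85 ✓
Category=133: 1 row → Stock = 88 ✓
The only Category value with inconsistent Stock is Category=125.

125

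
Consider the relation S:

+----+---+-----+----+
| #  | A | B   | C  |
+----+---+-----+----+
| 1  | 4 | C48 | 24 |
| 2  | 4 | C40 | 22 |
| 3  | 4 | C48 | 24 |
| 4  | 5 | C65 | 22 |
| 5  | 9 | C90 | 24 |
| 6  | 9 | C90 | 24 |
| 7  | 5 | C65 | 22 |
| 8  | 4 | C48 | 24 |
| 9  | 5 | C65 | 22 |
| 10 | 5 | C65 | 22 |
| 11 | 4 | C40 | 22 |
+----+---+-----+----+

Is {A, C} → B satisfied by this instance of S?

(A=4, C=24): rows 1, 3, 8 → B = C48, C48, C48 ✓
(A=4, C=22): rows 2, 11 → B = C40, C40 ✓
(A=5, C=22): rows 4, 7, 9, 10 → B = C65, C65, C65, C65 ✓
(A=9, C=24): rows 5, 6 → B = C90, C90 ✓
Every {A, C} value is associated with a single B value, so {A, C} → B holds.

Yes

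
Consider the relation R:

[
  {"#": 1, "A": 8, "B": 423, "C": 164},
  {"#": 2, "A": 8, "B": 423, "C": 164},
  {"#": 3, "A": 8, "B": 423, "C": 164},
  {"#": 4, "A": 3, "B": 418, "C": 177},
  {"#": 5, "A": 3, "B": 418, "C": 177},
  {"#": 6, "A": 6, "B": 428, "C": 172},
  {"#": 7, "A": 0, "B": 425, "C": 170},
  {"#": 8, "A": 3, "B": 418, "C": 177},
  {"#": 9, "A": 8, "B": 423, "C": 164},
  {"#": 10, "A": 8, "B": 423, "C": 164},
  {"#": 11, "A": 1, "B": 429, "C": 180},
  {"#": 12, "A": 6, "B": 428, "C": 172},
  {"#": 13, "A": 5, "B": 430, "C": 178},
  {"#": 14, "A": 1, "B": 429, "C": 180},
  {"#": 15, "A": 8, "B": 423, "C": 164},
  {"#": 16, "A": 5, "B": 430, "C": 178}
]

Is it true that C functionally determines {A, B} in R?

Yes

C=164: rows 1, 2, 3, 9, 10, 15 → {A,B} = (8, 423), (8, 423), (8, 423), (8, 423), (8, 423), (8, 423) ✓
C=177: rows 4, 5, 8 → {A,B} = (3, 418), (3, 418), (3, 418) ✓
C=172: rows 6, 12 → {A,B} = (6, 428), (6, 428) ✓
C=170: row 7 → {A,B} = (0, 425) ✓
C=180: rows 11, 14 → {A,B} = (1, 429), (1, 429) ✓
C=178: rows 13, 16 → {A,B} = (5, 430), (5, 430) ✓
Every C value is associated with a single {A, B} value, so C → {A, B} holds.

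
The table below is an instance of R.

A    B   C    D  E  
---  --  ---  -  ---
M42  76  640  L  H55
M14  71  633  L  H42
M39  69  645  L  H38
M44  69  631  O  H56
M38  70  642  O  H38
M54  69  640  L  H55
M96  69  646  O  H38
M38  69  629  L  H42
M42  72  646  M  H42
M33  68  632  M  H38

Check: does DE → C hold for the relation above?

No

(D=L, E=H55): 2 rows → C = 640, 640 ✓
(D=L, E=H42): 2 rows → C takes values {633, 629} — violation
(D=L, E=H38): 1 row → C = 645 ✓
(D=O, E=H56): 1 row → C = 631 ✓
(D=O, E=H38): 2 rows → C takes values {642, 646} — violation
(D=M, E=H42): 1 row → C = 646 ✓
(D=M, E=H38): 1 row → C = 632 ✓
Two rows agree on DE but differ on C, so DE → C does not hold.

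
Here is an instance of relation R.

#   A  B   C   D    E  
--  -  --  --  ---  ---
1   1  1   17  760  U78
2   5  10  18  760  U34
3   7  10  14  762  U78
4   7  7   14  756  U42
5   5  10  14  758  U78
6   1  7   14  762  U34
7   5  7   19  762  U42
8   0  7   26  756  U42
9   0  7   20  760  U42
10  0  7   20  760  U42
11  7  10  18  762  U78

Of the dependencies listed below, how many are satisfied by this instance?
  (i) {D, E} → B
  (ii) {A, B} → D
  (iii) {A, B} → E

1

(i) {D, E} → B: every LHS value maps to a single RHS value — holds.
(ii) {A, B} → D: (A=5, B=10): rows 2, 5 → D takes values {760, 758} — violation; (A=0, B=7): rows 8, 9, 10 → D takes values {756, 760} — violation — fails.
(iii) {A, B} → E: (A=5, B=10): rows 2, 5 → E takes values {U34, U78} — violation — fails.
1 of the 3 dependencies holds.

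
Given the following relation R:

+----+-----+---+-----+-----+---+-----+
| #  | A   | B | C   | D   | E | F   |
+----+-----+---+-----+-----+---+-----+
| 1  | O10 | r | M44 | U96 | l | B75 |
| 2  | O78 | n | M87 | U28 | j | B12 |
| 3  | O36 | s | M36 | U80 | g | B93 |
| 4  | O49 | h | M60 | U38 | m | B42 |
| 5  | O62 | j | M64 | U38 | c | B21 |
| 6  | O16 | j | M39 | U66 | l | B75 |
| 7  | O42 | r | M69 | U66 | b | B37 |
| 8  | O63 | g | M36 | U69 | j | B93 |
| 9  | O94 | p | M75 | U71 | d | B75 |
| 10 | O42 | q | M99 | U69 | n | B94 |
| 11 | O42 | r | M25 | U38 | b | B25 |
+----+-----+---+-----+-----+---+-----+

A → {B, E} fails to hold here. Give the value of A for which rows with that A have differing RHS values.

O42

A=O10: row 1 → {B,E} = (r, l) ✓
A=O78: row 2 → {B,E} = (n, j) ✓
A=O36: row 3 → {B,E} = (s, g) ✓
A=O49: row 4 → {B,E} = (h, m) ✓
A=O62: row 5 → {B,E} = (j, c) ✓
A=O16: row 6 → {B,E} = (j, l) ✓
A=O42: rows 7, 10, 11 → {B,E} takes values {(r, b), (q, n)} — violation
A=O63: row 8 → {B,E} = (g, j) ✓
A=O94: row 9 → {B,E} = (p, d) ✓
The only A value with inconsistent RHS is A=O42.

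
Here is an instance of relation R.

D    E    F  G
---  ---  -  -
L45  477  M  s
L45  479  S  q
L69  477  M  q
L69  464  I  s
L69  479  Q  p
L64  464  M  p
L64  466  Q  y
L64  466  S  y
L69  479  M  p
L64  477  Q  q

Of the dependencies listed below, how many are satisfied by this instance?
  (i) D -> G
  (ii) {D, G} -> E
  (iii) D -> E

(i) D -> G: D=L45: 2 rows → G takes values {s, q} — violation; D=L69: 4 rows → G takes values {q, s, p} — violation; D=L64: 4 rows → G takes values {p, y, q} — violation — fails.
(ii) {D, G} -> E: every LHS value maps to a single RHS value — holds.
(iii) D -> E: D=L45: 2 rows → E takes values {477, 479} — violation; D=L69: 4 rows → E takes values {477, 464, 479} — violation; D=L64: 4 rows → E takes values {464, 466, 477} — violation — fails.
1 of the 3 dependencies holds.

1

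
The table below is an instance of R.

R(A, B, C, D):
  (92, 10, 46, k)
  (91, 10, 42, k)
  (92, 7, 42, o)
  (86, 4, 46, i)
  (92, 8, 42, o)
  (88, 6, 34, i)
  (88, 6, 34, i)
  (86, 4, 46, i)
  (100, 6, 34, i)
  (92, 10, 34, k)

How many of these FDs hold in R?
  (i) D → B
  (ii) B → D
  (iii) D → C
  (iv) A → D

(i) D → B: D=o: 2 rows → B takes values {7, 8} — violation; D=i: 5 rows → B takes values {4, 6} — violation — fails.
(ii) B → D: every LHS value maps to a single RHS value — holds.
(iii) D → C: D=k: 3 rows → C takes values {46, 42, 34} — violation; D=i: 5 rows → C takes values {46, 34} — violation — fails.
(iv) A → D: A=92: 4 rows → D takes values {k, o} — violation — fails.
1 of the 4 dependencies holds.

1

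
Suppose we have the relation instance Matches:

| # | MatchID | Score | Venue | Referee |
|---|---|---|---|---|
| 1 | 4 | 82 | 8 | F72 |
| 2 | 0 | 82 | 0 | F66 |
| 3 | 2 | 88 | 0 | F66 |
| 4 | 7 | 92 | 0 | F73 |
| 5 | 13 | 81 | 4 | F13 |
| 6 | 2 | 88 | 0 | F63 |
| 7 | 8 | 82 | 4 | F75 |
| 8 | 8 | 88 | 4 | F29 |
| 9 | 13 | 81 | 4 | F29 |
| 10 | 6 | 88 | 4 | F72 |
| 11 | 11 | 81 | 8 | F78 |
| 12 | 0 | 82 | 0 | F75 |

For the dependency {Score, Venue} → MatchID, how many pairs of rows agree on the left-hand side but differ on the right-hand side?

1

(Score=82, Venue=0): all 2 rows agree on MatchID — 0 pairs.
(Score=88, Venue=0): all 2 rows agree on MatchID — 0 pairs.
(Score=81, Venue=4): all 2 rows agree on MatchID — 0 pairs.
(Score=88, Venue=4): violating pairs (8,10) — 1 pair.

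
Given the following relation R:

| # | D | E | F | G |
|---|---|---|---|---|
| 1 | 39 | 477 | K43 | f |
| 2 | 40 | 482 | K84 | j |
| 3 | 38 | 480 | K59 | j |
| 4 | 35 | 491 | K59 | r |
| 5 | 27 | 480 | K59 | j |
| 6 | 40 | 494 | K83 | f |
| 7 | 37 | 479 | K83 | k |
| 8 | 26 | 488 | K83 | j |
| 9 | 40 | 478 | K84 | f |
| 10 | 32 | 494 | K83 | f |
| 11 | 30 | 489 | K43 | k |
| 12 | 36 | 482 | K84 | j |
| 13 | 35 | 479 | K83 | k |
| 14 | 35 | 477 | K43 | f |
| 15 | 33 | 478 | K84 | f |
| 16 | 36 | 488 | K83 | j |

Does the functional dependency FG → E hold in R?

Yes

(F=K43, G=f): rows 1, 14 → E = 477, 477 ✓
(F=K84, G=j): rows 2, 12 → E = 482, 482 ✓
(F=K59, G=j): rows 3, 5 → E = 480, 480 ✓
(F=K59, G=r): row 4 → E = 491 ✓
(F=K83, G=f): rows 6, 10 → E = 494, 494 ✓
(F=K83, G=k): rows 7, 13 → E = 479, 479 ✓
(F=K83, G=j): rows 8, 16 → E = 488, 488 ✓
(F=K84, G=f): rows 9, 15 → E = 478, 478 ✓
(F=K43, G=k): row 11 → E = 489 ✓
Every FG value is associated with a single E value, so FG → E holds.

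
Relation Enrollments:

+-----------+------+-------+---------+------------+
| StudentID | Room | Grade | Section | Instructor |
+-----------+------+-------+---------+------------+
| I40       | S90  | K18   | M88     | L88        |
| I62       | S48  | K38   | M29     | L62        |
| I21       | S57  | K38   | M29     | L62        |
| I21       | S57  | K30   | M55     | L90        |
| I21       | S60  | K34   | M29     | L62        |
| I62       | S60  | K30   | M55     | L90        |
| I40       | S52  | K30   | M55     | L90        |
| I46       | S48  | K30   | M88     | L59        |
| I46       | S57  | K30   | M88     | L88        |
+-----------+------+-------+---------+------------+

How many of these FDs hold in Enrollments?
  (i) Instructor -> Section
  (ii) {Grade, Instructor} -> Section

2

(i) Instructor -> Section: every LHS value maps to a single RHS value — holds.
(ii) {Grade, Instructor} -> Section: every LHS value maps to a single RHS value — holds.
2 of the 2 dependencies hold.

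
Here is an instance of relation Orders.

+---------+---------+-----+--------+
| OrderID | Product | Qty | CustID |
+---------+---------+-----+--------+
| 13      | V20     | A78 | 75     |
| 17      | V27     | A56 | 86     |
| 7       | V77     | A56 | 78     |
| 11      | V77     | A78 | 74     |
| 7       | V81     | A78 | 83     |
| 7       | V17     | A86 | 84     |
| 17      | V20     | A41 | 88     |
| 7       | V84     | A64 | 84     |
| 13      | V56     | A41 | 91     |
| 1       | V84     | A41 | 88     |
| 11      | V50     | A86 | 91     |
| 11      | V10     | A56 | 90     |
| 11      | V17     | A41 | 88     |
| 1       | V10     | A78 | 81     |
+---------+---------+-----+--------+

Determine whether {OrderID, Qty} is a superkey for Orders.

All 14 rows have distinct {OrderID, Qty} values, so {OrderID, Qty} → (all attributes) holds and {OrderID, Qty} is a superkey.

Yes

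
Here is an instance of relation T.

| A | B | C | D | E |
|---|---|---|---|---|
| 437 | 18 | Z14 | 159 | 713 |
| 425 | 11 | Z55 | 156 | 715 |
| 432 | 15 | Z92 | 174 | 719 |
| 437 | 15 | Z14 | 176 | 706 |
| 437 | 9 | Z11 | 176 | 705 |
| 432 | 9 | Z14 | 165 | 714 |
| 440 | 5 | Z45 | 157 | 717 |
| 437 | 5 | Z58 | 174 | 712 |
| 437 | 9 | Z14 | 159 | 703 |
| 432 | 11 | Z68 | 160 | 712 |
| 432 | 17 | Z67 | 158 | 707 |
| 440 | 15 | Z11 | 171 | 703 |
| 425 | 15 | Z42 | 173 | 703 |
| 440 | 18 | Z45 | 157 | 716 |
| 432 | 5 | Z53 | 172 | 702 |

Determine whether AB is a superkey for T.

No

Two distinct rows share (A=437, B=9), so AB does not determine every attribute — not a superkey.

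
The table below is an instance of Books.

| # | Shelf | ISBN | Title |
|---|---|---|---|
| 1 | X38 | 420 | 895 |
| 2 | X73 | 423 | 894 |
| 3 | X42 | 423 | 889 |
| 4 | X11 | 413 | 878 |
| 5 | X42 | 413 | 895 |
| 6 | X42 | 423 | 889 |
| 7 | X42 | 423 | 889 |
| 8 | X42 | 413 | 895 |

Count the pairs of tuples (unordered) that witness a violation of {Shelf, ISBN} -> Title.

0

(Shelf=X42, ISBN=423): all 3 rows agree on Title — 0 pairs.
(Shelf=X42, ISBN=413): all 2 rows agree on Title — 0 pairs.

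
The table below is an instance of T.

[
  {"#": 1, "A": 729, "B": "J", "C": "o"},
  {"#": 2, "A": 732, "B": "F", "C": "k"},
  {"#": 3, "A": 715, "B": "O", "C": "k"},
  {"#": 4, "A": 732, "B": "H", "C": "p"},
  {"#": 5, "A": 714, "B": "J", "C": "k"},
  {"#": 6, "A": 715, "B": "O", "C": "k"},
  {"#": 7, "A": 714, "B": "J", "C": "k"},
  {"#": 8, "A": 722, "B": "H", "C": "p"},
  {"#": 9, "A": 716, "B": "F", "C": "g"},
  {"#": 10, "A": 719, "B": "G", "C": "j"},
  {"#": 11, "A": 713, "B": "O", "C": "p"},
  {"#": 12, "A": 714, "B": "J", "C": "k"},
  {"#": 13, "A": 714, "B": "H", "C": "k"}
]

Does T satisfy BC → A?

No

(B=J, C=o): row 1 → A = 729 ✓
(B=F, C=k): row 2 → A = 732 ✓
(B=O, C=k): rows 3, 6 → A = 715, 715 ✓
(B=H, C=p): rows 4, 8 → A takes values {732, 722} — violation
(B=J, C=k): rows 5, 7, 12 → A = 714, 714, 714 ✓
(B=F, C=g): row 9 → A = 716 ✓
(B=G, C=j): row 10 → A = 719 ✓
(B=O, C=p): row 11 → A = 713 ✓
(B=H, C=k): row 13 → A = 714 ✓
Two rows agree on BC but differ on A, so BC → A does not hold.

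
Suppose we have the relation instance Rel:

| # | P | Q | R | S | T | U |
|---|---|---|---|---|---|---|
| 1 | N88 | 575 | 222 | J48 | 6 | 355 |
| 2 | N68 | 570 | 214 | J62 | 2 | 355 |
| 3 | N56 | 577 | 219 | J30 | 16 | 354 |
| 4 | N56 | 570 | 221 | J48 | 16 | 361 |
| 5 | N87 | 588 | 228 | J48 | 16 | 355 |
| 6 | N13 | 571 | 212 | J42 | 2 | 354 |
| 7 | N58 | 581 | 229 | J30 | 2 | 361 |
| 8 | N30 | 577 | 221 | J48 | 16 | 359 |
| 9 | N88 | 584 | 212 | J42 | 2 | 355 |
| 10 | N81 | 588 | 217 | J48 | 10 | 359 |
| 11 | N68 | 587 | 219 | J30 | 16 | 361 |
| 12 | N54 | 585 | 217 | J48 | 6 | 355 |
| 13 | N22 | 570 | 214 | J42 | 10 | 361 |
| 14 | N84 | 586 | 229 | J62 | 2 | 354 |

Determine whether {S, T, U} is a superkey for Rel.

Rows 1 and 12 have the same {S, T, U} value (S=J48, T=6, U=355) but are distinct tuples, so {S, T, U} does not determine every attribute — not a superkey.

No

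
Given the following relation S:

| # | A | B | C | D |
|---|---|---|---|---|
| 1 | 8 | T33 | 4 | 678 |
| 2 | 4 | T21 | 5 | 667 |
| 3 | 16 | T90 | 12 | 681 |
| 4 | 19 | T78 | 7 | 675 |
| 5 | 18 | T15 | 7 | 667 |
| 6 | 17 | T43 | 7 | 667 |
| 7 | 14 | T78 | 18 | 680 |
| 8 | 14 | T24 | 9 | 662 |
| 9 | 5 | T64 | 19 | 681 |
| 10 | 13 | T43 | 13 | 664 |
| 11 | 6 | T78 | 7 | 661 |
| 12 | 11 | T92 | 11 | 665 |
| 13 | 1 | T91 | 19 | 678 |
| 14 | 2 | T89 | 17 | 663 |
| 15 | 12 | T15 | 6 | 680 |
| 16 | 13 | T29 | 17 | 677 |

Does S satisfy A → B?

A=8: row 1 → B = T33 ✓
A=4: row 2 → B = T21 ✓
A=16: row 3 → B = T90 ✓
A=19: row 4 → B = T78 ✓
A=18: row 5 → B = T15 ✓
A=17: row 6 → B = T43 ✓
A=14: rows 7, 8 → B takes values {T78, T24} — violation
A=5: row 9 → B = T64 ✓
A=13: rows 10, 16 → B takes values {T43, T29} — violation
A=6: row 11 → B = T78 ✓
A=11: row 12 → B = T92 ✓
A=1: row 13 → B = T91 ✓
A=2: row 14 → B = T89 ✓
A=12: row 15 → B = T15 ✓
Two rows agree on A but differ on B, so A → B does not hold.

No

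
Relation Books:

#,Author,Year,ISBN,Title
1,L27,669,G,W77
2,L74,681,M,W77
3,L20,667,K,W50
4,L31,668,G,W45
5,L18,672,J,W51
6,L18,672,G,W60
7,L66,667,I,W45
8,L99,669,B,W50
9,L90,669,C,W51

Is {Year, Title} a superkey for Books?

All 9 rows have distinct {Year, Title} values, so {Year, Title} → (all attributes) holds and {Year, Title} is a superkey.

Yes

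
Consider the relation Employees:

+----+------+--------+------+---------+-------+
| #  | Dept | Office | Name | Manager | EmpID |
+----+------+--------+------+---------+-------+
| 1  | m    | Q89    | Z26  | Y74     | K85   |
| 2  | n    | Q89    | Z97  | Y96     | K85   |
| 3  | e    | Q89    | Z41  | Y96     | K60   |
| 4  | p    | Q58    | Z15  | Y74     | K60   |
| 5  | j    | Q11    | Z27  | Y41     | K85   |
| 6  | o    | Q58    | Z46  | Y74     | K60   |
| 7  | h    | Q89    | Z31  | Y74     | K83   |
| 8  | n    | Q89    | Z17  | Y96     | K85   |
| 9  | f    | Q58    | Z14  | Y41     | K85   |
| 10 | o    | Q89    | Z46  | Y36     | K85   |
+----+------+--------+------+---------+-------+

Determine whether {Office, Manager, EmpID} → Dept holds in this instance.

No

(Office=Q89, Manager=Y74, EmpID=K85): row 1 → Dept = m ✓
(Office=Q89, Manager=Y96, EmpID=K85): rows 2, 8 → Dept = n, n ✓
(Office=Q89, Manager=Y96, EmpID=K60): row 3 → Dept = e ✓
(Office=Q58, Manager=Y74, EmpID=K60): rows 4, 6 → Dept takes values {p, o} — violation
(Office=Q11, Manager=Y41, EmpID=K85): row 5 → Dept = j ✓
(Office=Q89, Manager=Y74, EmpID=K83): row 7 → Dept = h ✓
(Office=Q58, Manager=Y41, EmpID=K85): row 9 → Dept = f ✓
(Office=Q89, Manager=Y36, EmpID=K85): row 10 → Dept = o ✓
Two rows agree on {Office, Manager, EmpID} but differ on Dept, so {Office, Manager, EmpID} → Dept does not hold.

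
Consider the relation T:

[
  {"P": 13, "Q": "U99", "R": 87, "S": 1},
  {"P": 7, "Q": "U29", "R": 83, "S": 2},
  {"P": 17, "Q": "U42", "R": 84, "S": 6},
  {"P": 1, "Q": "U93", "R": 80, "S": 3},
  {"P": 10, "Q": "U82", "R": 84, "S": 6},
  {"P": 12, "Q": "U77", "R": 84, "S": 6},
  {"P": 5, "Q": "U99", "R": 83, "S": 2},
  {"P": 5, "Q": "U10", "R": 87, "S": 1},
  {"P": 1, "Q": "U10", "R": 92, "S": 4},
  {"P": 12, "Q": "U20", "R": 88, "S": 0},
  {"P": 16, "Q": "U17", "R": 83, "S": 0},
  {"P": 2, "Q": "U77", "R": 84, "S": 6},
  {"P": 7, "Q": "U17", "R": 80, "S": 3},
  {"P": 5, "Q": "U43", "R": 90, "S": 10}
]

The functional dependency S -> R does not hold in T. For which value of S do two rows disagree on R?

S=1: 2 rows → R = 87, 87 ✓
S=2: 2 rows → R = 83, 83 ✓
S=6: 4 rows → R = 84, 84, 84, 84 ✓
S=3: 2 rows → R = 80, 80 ✓
S=4: 1 row → R = 92 ✓
S=0: 2 rows → R takes values {88, 83} — violation
S=10: 1 row → R = 90 ✓
The only S value with inconsistent R is S=0.

0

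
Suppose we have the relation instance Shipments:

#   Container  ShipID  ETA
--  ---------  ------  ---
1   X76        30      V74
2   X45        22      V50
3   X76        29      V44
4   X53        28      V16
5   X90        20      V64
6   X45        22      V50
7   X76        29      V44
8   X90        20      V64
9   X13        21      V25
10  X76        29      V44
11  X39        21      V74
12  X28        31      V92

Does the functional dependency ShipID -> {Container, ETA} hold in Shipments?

ShipID=30: row 1 → {Container,ETA} = (X76, V74) ✓
ShipID=22: rows 2, 6 → {Container,ETA} = (X45, V50), (X45, V50) ✓
ShipID=29: rows 3, 7, 10 → {Container,ETA} = (X76, V44), (X76, V44), (X76, V44) ✓
ShipID=28: row 4 → {Container,ETA} = (X53, V16) ✓
ShipID=20: rows 5, 8 → {Container,ETA} = (X90, V64), (X90, V64) ✓
ShipID=21: rows 9, 11 → {Container,ETA} takes values {(X13, V25), (X39, V74)} — violation
ShipID=31: row 12 → {Container,ETA} = (X28, V92) ✓
Two rows agree on ShipID but differ on {Container, ETA}, so ShipID -> {Container, ETA} does not hold.

No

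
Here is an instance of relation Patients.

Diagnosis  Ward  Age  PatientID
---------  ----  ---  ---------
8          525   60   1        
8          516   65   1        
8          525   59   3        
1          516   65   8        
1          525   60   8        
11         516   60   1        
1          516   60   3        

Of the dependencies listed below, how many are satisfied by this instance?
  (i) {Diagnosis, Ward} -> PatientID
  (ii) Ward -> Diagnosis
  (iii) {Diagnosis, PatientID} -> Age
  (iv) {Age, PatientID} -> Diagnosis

(i) {Diagnosis, Ward} -> PatientID: (Diagnosis=8, Ward=525): 2 rows → PatientID takes values {1, 3} — violation; (Diagnosis=1, Ward=516): 2 rows → PatientID takes values {8, 3} — violation — fails.
(ii) Ward -> Diagnosis: Ward=525: 3 rows → Diagnosis takes values {8, 1} — violation; Ward=516: 4 rows → Diagnosis takes values {8, 1, 11} — violation — fails.
(iii) {Diagnosis, PatientID} -> Age: (Diagnosis=8, PatientID=1): 2 rows → Age takes values {60, 65} — violation; (Diagnosis=1, PatientID=8): 2 rows → Age takes values {65, 60} — violation — fails.
(iv) {Age, PatientID} -> Diagnosis: (Age=60, PatientID=1): 2 rows → Diagnosis takes values {8, 11} — violation — fails.
None of the 4 dependencies hold.

0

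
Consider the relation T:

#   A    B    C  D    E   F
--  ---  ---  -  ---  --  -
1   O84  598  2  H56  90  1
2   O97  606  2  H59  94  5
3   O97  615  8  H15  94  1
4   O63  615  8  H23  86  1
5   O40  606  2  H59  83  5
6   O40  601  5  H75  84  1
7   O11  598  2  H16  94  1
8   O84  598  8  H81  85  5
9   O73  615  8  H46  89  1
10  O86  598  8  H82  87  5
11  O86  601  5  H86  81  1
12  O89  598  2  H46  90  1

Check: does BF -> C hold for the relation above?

(B=598, F=1): rows 1, 7, 12 → C = 2, 2, 2 ✓
(B=606, F=5): rows 2, 5 → C = 2, 2 ✓
(B=615, F=1): rows 3, 4, 9 → C = 8, 8, 8 ✓
(B=601, F=1): rows 6, 11 → C = 5, 5 ✓
(B=598, F=5): rows 8, 10 → C = 8, 8 ✓
Every BF value is associated with a single C value, so BF -> C holds.

Yes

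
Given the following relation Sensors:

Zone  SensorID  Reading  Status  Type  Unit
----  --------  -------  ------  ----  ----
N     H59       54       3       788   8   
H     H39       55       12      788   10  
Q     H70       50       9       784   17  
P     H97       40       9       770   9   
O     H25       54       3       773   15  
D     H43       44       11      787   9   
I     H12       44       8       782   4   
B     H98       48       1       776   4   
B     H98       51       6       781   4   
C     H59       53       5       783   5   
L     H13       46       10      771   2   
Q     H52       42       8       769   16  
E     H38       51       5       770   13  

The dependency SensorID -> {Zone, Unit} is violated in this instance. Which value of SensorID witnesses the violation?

H59

SensorID=H59: 2 rows → {Zone,Unit} takes values {(N, 8), (C, 5)} — violation
SensorID=H39: 1 row → {Zone,Unit} = (H, 10) ✓
SensorID=H70: 1 row → {Zone,Unit} = (Q, 17) ✓
SensorID=H97: 1 row → {Zone,Unit} = (P, 9) ✓
SensorID=H25: 1 row → {Zone,Unit} = (O, 15) ✓
SensorID=H43: 1 row → {Zone,Unit} = (D, 9) ✓
SensorID=H12: 1 row → {Zone,Unit} = (I, 4) ✓
SensorID=H98: 2 rows → {Zone,Unit} = (B, 4), (B, 4) ✓
SensorID=H13: 1 row → {Zone,Unit} = (L, 2) ✓
SensorID=H52: 1 row → {Zone,Unit} = (Q, 16) ✓
SensorID=H38: 1 row → {Zone,Unit} = (E, 13) ✓
The only SensorID value with inconsistent RHS is SensorID=H59.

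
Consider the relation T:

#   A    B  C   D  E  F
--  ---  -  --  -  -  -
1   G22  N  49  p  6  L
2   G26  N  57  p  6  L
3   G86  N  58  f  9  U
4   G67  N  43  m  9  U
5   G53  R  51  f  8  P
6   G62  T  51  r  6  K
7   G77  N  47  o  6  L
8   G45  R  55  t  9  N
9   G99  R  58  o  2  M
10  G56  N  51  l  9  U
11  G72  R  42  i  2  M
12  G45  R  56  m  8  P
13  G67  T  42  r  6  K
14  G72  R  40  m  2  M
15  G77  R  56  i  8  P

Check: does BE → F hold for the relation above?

(B=N, E=6): rows 1, 2, 7 → F = L, L, L ✓
(B=N, E=9): rows 3, 4, 10 → F = U, U, U ✓
(B=R, E=8): rows 5, 12, 15 → F = P, P, P ✓
(B=T, E=6): rows 6, 13 → F = K, K ✓
(B=R, E=9): row 8 → F = N ✓
(B=R, E=2): rows 9, 11, 14 → F = M, M, M ✓
Every BE value is associated with a single F value, so BE → F holds.

Yes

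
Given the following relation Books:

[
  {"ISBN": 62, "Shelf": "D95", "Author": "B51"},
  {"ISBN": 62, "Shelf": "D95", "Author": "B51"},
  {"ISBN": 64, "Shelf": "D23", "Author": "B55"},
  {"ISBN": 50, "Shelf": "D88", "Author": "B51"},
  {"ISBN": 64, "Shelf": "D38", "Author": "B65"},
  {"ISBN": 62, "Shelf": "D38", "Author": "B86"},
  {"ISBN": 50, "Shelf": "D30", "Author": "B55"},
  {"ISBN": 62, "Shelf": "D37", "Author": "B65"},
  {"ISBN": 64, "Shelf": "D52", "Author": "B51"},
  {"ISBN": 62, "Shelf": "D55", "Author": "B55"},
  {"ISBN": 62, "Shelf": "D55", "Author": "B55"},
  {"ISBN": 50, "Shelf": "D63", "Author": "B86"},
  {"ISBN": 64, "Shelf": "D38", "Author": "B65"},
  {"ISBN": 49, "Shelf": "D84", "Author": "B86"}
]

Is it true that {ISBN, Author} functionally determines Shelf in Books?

Yes

(ISBN=62, Author=B51): 2 rows → Shelf = D95, D95 ✓
(ISBN=64, Author=B55): 1 row → Shelf = D23 ✓
(ISBN=50, Author=B51): 1 row → Shelf = D88 ✓
(ISBN=64, Author=B65): 2 rows → Shelf = D38, D38 ✓
(ISBN=62, Author=B86): 1 row → Shelf = D38 ✓
(ISBN=50, Author=B55): 1 row → Shelf = D30 ✓
(ISBN=62, Author=B65): 1 row → Shelf = D37 ✓
(ISBN=64, Author=B51): 1 row → Shelf = D52 ✓
(ISBN=62, Author=B55): 2 rows → Shelf = D55, D55 ✓
(ISBN=50, Author=B86): 1 row → Shelf = D63 ✓
(ISBN=49, Author=B86): 1 row → Shelf = D84 ✓
Every {ISBN, Author} value is associated with a single Shelf value, so {ISBN, Author} → Shelf holds.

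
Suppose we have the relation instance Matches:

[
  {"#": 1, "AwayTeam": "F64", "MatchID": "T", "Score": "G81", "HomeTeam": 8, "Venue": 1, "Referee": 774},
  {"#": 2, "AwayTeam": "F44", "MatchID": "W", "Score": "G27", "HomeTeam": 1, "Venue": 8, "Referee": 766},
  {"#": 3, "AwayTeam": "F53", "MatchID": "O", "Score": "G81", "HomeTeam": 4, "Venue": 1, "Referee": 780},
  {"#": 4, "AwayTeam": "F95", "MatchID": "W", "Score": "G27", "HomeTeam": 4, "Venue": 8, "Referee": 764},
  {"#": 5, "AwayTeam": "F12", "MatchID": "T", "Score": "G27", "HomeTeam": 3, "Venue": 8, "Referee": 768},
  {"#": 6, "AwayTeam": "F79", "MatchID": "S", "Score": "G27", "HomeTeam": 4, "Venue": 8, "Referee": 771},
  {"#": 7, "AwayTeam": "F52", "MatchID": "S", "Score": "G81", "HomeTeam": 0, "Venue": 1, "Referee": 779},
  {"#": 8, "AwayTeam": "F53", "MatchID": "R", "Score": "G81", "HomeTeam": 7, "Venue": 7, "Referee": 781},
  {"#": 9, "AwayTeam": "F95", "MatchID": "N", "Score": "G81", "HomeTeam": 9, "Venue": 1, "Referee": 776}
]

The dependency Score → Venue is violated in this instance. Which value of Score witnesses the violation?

Score=G81: rows 1, 3, 7, 8, 9 → Venue takes values {1, 7} — violation
Score=G27: rows 2, 4, 5, 6 → Venue = 8, 8, 8, 8 ✓
The only Score value with inconsistent Venue is Score=G81.

G81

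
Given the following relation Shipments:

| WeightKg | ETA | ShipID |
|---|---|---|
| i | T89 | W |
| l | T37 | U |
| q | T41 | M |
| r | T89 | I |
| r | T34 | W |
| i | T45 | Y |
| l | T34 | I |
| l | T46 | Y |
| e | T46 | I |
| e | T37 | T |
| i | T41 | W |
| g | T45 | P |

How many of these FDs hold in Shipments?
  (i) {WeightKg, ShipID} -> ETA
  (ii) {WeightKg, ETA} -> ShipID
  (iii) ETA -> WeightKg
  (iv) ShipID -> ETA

1

(i) {WeightKg, ShipID} -> ETA: (WeightKg=i, ShipID=W): 2 rows → ETA takes values {T89, T41} — violation — fails.
(ii) {WeightKg, ETA} -> ShipID: every LHS value maps to a single RHS value — holds.
(iii) ETA -> WeightKg: ETA=T89: 2 rows → WeightKg takes values {i, r} — violation; ETA=T37: 2 rows → WeightKg takes values {l, e} — violation; ETA=T41: 2 rows → WeightKg takes values {q, i} — violation; ETA=T34: 2 rows → WeightKg takes values {r, l} — violation; ETA=T45: 2 rows → WeightKg takes values {i, g} — violation; ETA=T46: 2 rows → WeightKg takes values {l, e} — violation — fails.
(iv) ShipID -> ETA: ShipID=W: 3 rows → ETA takes values {T89, T34, T41} — violation; ShipID=I: 3 rows → ETA takes values {T89, T34, T46} — violation; ShipID=Y: 2 rows → ETA takes values {T45, T46} — violation — fails.
1 of the 4 dependencies holds.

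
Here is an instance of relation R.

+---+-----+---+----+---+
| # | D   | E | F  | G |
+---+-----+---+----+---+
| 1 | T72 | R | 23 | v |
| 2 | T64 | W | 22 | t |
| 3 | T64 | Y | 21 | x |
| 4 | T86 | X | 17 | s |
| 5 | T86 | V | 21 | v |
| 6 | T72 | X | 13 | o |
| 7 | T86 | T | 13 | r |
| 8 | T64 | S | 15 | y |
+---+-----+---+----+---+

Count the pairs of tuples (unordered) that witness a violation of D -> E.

D=T72: violating pairs (1,6) — 1 pair.
D=T64: violating pairs (2,3), (2,8), (3,8) — 3 pairs.
D=T86: violating pairs (4,5), (4,7), (5,7) — 3 pairs.

7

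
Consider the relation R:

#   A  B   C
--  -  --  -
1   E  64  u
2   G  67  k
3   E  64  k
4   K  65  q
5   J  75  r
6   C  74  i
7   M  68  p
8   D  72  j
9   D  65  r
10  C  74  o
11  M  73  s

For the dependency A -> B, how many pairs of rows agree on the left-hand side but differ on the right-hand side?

2

A=E: all 2 rows agree on B — 0 pairs.
A=C: all 2 rows agree on B — 0 pairs.
A=M: violating pairs (7,11) — 1 pair.
A=D: violating pairs (8,9) — 1 pair.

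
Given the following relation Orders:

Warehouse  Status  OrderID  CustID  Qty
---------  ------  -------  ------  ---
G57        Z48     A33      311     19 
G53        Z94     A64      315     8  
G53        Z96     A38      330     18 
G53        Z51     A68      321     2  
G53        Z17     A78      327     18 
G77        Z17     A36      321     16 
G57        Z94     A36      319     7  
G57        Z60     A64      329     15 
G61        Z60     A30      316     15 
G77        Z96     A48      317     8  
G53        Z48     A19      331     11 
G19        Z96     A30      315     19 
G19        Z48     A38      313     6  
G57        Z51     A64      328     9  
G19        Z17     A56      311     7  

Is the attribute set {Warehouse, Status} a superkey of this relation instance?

All 15 rows have distinct {Warehouse, Status} values, so {Warehouse, Status} → (all attributes) holds and {Warehouse, Status} is a superkey.

Yes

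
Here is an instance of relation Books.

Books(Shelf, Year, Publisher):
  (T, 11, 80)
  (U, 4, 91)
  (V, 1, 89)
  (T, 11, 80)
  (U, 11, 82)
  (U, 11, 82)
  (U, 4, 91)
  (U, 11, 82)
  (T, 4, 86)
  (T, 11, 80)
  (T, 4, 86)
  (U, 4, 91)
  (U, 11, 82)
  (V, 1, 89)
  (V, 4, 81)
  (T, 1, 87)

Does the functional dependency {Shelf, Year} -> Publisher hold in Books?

Yes

(Shelf=T, Year=11): 3 rows → Publisher = 80, 80, 80 ✓
(Shelf=U, Year=4): 3 rows → Publisher = 91, 91, 91 ✓
(Shelf=V, Year=1): 2 rows → Publisher = 89, 89 ✓
(Shelf=U, Year=11): 4 rows → Publisher = 82, 82, 82, 82 ✓
(Shelf=T, Year=4): 2 rows → Publisher = 86, 86 ✓
(Shelf=V, Year=4): 1 row → Publisher = 81 ✓
(Shelf=T, Year=1): 1 row → Publisher = 87 ✓
Every {Shelf, Year} value is associated with a single Publisher value, so {Shelf, Year} -> Publisher holds.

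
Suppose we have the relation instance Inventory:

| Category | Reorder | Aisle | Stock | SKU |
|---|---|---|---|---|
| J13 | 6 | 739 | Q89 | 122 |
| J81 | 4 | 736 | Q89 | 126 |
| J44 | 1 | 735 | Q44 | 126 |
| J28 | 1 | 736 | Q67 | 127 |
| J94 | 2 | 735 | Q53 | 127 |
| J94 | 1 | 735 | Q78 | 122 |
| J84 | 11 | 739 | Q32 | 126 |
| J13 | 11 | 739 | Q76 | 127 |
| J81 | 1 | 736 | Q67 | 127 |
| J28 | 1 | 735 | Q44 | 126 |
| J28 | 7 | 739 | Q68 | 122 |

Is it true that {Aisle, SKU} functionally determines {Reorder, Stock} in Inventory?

No

(Aisle=739, SKU=122): 2 rows → {Reorder,Stock} takes values {(6, Q89), (7, Q68)} — violation
(Aisle=736, SKU=126): 1 row → {Reorder,Stock} = (4, Q89) ✓
(Aisle=735, SKU=126): 2 rows → {Reorder,Stock} = (1, Q44), (1, Q44) ✓
(Aisle=736, SKU=127): 2 rows → {Reorder,Stock} = (1, Q67), (1, Q67) ✓
(Aisle=735, SKU=127): 1 row → {Reorder,Stock} = (2, Q53) ✓
(Aisle=735, SKU=122): 1 row → {Reorder,Stock} = (1, Q78) ✓
(Aisle=739, SKU=126): 1 row → {Reorder,Stock} = (11, Q32) ✓
(Aisle=739, SKU=127): 1 row → {Reorder,Stock} = (11, Q76) ✓
Two rows agree on {Aisle, SKU} but differ on {Reorder, Stock}, so {Aisle, SKU} → {Reorder, Stock} does not hold.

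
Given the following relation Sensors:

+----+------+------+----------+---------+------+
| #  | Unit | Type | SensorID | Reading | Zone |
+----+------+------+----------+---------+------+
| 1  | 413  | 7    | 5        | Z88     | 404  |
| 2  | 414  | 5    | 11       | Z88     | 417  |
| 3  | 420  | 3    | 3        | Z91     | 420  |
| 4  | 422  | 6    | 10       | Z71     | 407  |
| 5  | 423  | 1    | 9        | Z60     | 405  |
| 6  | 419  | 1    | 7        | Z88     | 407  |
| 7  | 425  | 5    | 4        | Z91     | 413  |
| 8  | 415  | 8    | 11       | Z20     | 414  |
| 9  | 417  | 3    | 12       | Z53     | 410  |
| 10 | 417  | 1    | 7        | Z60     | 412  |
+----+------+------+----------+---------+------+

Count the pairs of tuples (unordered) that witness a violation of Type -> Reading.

4

Type=5: violating pairs (2,7) — 1 pair.
Type=3: violating pairs (3,9) — 1 pair.
Type=1: violating pairs (5,6), (6,10) — 2 pairs.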